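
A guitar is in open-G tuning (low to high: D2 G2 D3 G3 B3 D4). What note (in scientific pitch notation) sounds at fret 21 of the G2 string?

E4

Each fret is one semitone, so G2 + 21 = E4.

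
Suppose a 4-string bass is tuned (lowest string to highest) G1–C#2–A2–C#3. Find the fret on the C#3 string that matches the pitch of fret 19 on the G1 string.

1

G1 at fret 19 is G1 + 19 semitones = D3.
The open C#3 string is 18 semitones above the open G1, so the same pitch on the C#3 string lies at fret 19 − 18 = 1.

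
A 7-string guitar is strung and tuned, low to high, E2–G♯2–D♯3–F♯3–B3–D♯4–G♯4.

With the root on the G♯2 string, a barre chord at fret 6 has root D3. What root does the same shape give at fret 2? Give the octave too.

A♯2

Moving from fret 6 to fret 2 shifts the root by -4 semitones.
D3 down 4 semitones is A♯2.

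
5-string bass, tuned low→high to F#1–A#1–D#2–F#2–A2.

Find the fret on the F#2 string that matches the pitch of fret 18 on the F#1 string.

6

Fret 18 on F#1 is MIDI 30 + 18 = 48 (C3). On the F#2 string (open MIDI 42), that pitch is 48 − 42 = fret 6.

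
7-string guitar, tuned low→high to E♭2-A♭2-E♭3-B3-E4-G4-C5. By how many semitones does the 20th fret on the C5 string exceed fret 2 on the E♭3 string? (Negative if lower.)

C5 at fret 20 → A♭6 (MIDI 92); E♭3 at fret 2 → F3 (MIDI 53).
92 − 53 = 39, so the two pitches are 39 semitones apart.

39 semitones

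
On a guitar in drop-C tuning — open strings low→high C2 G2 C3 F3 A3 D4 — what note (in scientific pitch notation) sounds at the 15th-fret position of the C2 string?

Each fret is one semitone, so C2 + 15 = D#3.
(Equivalently spelled Eb3.)

D#3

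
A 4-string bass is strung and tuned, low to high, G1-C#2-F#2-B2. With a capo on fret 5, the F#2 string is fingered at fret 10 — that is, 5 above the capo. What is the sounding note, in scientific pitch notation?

The capo raises the open F#2 by 5 semitones to B2; fretting 5 more gives F#2 + 5 + 5 = F#2 + 10 semitones = E3.

E3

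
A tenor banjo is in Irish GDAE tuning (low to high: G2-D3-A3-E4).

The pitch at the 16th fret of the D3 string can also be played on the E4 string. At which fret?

2

D3 at fret 16 is D3 + 16 semitones = F#4.
The open E4 string is 14 semitones above the open D3, so the same pitch on the E4 string lies at fret 16 − 14 = 2.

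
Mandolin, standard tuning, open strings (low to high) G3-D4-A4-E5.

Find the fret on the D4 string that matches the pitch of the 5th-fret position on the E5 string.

19

Fret 5 on E5 is MIDI 76 + 5 = 81 (A5). On the D4 string (open MIDI 62), that pitch is 81 − 62 = fret 19.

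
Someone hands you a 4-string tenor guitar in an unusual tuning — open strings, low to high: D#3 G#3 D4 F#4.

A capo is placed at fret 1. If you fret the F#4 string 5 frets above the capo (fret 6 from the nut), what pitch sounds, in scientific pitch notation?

The capo raises the open F#4 by 1 semitone to G4; fretting 5 more gives F#4 + 1 + 5 = F#4 + 6 semitones = C5.

C5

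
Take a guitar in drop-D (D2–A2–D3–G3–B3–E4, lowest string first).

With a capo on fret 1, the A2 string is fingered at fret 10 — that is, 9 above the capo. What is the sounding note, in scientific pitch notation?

G3

The capo raises the open A2 by 1 semitone to A#2; fretting 9 more gives A2 + 1 + 9 = A2 + 10 semitones = G3.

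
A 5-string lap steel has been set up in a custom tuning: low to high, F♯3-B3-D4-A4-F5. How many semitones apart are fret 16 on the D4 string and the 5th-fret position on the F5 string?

D4 at fret 16 → F♯5 (MIDI 78); F5 at fret 5 → A♯5 (MIDI 82).
78 − 82 = -4, so the two pitches are 4 semitones apart, with A♯5 the higher.

4 semitones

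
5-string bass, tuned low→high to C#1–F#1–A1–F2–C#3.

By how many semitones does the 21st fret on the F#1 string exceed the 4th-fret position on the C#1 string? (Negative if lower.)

22 semitones

F#1 at fret 21 → D#3 (MIDI 51); C#1 at fret 4 → F1 (MIDI 29).
51 − 29 = 22, so the two pitches are 22 semitones apart.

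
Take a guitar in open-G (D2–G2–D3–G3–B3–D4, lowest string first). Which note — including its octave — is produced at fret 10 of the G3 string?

Each fret is one semitone, so G3 + 10 = F4.

F4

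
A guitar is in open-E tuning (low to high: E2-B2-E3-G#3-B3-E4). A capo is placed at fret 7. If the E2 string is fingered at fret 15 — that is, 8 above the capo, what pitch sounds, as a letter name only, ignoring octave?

The capo raises the open E2 by 7 semitones to B2; fretting 8 more gives E2 + 7 + 8 = E2 + 15 semitones, landing on G.

G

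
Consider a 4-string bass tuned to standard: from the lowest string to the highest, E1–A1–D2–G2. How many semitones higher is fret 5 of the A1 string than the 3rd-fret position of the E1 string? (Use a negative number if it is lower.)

A1 at fret 5 → D2 (MIDI 38); E1 at fret 3 → G1 (MIDI 31).
38 − 31 = 7, so the two pitches are 7 semitones apart.

7 semitones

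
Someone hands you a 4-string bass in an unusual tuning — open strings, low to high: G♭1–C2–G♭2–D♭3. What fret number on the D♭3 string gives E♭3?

2

E♭3 is 2 semitones above the open D♭3 (Db–D–Eb), so it sits at fret 2.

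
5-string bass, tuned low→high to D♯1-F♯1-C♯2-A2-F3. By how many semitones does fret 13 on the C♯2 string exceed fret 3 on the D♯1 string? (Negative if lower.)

20 semitones

C♯2 at fret 13 → D3 (MIDI 50); D♯1 at fret 3 → F♯1 (MIDI 30).
50 − 30 = 20, so the two pitches are 20 semitones apart.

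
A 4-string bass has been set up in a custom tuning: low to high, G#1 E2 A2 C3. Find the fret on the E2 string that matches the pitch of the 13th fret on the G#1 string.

G#1 at fret 13 is G#1 + 13 semitones = A2.
The open E2 string is 8 semitones above the open G#1, so the same pitch on the E2 string lies at fret 13 − 8 = 5.

5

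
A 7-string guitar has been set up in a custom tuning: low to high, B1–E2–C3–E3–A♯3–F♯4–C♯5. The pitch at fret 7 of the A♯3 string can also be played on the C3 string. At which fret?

17

Fret 7 on A♯3 is MIDI 58 + 7 = 65 (F4). On the C3 string (open MIDI 48), that pitch is 65 − 48 = fret 17.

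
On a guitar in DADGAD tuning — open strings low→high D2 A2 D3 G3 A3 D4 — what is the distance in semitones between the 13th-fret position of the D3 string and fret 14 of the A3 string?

D3 at fret 13 → D♯4 (MIDI 63); A3 at fret 14 → B4 (MIDI 71).
63 − 71 = -8, so the two pitches are 8 semitones apart, with B4 the higher.

8 semitones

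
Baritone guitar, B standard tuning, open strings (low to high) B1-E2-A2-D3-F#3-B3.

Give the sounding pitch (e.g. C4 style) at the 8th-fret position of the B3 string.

B3 is MIDI 59. Adding 8 gives 67, which is G4.

G4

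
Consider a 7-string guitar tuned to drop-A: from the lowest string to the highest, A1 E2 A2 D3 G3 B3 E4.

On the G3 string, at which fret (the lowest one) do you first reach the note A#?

3

From G3, count semitones up the chromatic scale until reaching A#: G–G#–A–A# — 3 steps.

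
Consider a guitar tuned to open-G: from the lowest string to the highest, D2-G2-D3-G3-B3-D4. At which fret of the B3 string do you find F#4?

7

F#4 is 7 semitones above the open B3 (B–C–C#–D–D#–E–F–F#), so it sits at fret 7.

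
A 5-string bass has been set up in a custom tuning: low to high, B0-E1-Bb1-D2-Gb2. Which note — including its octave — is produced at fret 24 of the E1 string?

Each fret is one semitone, so E1 + 24 = E3.

E3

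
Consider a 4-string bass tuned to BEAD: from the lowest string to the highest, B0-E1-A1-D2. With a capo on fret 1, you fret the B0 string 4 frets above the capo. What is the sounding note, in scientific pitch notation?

E1

The capo raises the open B0 by 1 semitone to C1; fretting 4 more gives B0 + 1 + 4 = B0 + 5 semitones = E1.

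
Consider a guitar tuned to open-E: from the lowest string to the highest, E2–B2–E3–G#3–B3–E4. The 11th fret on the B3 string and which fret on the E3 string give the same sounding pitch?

18

B3 at fret 11 is B3 + 11 semitones = A#4.
The open E3 string is 7 semitones below the open B3, so the same pitch on the E3 string lies at fret 11 + 7 = 18.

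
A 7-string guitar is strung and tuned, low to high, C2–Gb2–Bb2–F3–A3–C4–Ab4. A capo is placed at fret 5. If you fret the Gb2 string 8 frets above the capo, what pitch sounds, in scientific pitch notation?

G3

The capo raises the open Gb2 by 5 semitones to B2; fretting 8 more gives Gb2 + 5 + 8 = Gb2 + 13 semitones = G3.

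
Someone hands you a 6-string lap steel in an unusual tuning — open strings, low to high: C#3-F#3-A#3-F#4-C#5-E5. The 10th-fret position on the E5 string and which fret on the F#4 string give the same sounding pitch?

Fret 10 on E5 is MIDI 76 + 10 = 86 (D6). On the F#4 string (open MIDI 66), that pitch is 86 − 66 = fret 20.

20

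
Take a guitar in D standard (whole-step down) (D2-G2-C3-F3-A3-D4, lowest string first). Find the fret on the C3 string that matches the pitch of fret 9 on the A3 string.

A3 at fret 9 is A3 + 9 semitones = F#4.
The open C3 string is 9 semitones below the open A3, so the same pitch on the C3 string lies at fret 9 + 9 = 18.

18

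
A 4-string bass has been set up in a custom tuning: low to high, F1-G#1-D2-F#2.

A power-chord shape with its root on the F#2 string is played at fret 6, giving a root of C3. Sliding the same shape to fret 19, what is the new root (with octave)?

C#4

Moving from fret 6 to fret 19 shifts the root by 13 semitones.
C3 up 13 semitones is C#4.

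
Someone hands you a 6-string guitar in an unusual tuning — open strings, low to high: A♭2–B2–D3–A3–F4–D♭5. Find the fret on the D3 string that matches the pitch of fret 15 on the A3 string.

22

A3 at fret 15 is A3 + 15 semitones = C5.
The open D3 string is 7 semitones below the open A3, so the same pitch on the D3 string lies at fret 15 + 7 = 22.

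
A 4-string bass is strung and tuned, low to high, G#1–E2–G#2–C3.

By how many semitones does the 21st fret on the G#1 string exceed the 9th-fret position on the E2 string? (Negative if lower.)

4 semitones

G#1 at fret 21 → F3 (MIDI 53); E2 at fret 9 → C#3 (MIDI 49).
53 − 49 = 4, so the two pitches are 4 semitones apart.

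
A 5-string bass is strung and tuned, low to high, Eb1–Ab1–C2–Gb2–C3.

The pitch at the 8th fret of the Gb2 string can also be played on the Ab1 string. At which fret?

Fret 8 on Gb2 is MIDI 42 + 8 = 50 (D3). On the Ab1 string (open MIDI 32), that pitch is 50 − 32 = fret 18.

18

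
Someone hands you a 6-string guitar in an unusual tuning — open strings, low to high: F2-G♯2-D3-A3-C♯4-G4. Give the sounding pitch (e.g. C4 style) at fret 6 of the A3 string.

D♯4

Each fret is one semitone, so A3 + 6 = D♯4.
(Equivalently spelled E♭4.)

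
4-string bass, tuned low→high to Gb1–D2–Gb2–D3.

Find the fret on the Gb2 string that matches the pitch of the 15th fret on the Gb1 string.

3

Gb1 at fret 15 is Gb1 + 15 semitones = A2.
The open Gb2 string is 12 semitones above the open Gb1, so the same pitch on the Gb2 string lies at fret 15 − 12 = 3.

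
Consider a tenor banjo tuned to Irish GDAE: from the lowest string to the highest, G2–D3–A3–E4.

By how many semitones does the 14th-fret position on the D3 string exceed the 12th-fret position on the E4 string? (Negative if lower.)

-12 semitones

D3 at fret 14 → E4 (MIDI 64); E4 at fret 12 → E5 (MIDI 76).
64 − 76 = -12, so the two pitches are 12 semitones apart.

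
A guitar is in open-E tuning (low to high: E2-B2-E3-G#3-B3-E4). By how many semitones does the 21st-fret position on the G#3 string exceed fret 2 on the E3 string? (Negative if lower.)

G#3 at fret 21 → F5 (MIDI 77); E3 at fret 2 → F#3 (MIDI 54).
77 − 54 = 23, so the two pitches are 23 semitones apart.

23 semitones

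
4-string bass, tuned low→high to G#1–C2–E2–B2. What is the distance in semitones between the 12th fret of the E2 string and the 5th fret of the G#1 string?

15 semitones

E2 at fret 12 → E3 (MIDI 52); G#1 at fret 5 → C#2 (MIDI 37).
52 − 37 = 15, so the two pitches are 15 semitones apart, with E3 the higher.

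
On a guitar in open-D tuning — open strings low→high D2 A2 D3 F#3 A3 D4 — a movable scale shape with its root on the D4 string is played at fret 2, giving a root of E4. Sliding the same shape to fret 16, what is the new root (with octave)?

Moving from fret 2 to fret 16 shifts the root by 14 semitones.
E4 up 14 semitones is F#5.

F#5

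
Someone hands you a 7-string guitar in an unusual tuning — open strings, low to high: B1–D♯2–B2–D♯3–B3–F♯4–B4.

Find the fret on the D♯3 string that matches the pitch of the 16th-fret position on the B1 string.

B1 at fret 16 is B1 + 16 semitones = D♯3.
The open D♯3 string is 16 semitones above the open B1, so the same pitch on the D♯3 string lies at fret 16 − 16 = 0.

0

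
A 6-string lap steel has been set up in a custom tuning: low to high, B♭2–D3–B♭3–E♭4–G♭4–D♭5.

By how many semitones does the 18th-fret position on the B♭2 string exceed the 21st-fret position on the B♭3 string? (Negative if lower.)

-15 semitones

B♭2 at fret 18 → E4 (MIDI 64); B♭3 at fret 21 → G5 (MIDI 79).
64 − 79 = -15, so the two pitches are 15 semitones apart.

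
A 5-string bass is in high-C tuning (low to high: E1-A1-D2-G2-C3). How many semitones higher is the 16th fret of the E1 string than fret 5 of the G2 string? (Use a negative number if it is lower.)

-4 semitones

E1 at fret 16 → G#2 (MIDI 44); G2 at fret 5 → C3 (MIDI 48).
44 − 48 = -4, so the two pitches are 4 semitones apart.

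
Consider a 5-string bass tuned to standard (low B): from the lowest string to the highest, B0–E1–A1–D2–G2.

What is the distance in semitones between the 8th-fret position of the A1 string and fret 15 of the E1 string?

2 semitones

A1 at fret 8 → F2 (MIDI 41); E1 at fret 15 → G2 (MIDI 43).
41 − 43 = -2, so the two pitches are 2 semitones apart, with G2 the higher.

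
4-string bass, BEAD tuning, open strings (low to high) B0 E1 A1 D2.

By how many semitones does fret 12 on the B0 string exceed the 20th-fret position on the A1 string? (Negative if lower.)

-18 semitones

B0 at fret 12 → B1 (MIDI 35); A1 at fret 20 → F3 (MIDI 53).
35 − 53 = -18, so the two pitches are 18 semitones apart.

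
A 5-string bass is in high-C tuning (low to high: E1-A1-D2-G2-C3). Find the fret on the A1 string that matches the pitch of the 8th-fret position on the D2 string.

13

Fret 8 on D2 is MIDI 38 + 8 = 46 (A#2). On the A1 string (open MIDI 33), that pitch is 46 − 33 = fret 13.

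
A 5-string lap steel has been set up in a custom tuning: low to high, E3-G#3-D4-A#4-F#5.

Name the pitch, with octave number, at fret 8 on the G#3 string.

Each fret is one semitone, so G#3 + 8 = E4.

E4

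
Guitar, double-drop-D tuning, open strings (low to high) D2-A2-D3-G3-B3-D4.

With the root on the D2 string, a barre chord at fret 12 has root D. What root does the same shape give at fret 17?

Moving from fret 12 to fret 17 shifts the root by 5 semitones.
D up 5 semitones is G.

G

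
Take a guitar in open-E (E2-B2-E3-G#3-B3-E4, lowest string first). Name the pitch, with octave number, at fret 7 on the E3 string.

B3

E3 is MIDI 52. Adding 7 gives 59, which is B3.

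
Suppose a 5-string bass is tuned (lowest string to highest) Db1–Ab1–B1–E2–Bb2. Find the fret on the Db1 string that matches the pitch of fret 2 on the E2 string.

17

Fret 2 on E2 is MIDI 40 + 2 = 42 (Gb2). On the Db1 string (open MIDI 25), that pitch is 42 − 25 = fret 17.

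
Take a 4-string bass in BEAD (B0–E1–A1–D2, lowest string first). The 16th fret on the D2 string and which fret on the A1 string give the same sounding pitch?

D2 at fret 16 is D2 + 16 semitones = F#3.
The open A1 string is 5 semitones below the open D2, so the same pitch on the A1 string lies at fret 16 + 5 = 21.

21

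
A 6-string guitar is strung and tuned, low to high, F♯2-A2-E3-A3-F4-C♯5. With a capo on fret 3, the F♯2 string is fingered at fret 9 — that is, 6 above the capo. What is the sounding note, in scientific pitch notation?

The capo raises the open F♯2 by 3 semitones to A2; fretting 6 more gives F♯2 + 3 + 6 = F♯2 + 9 semitones = D♯3.

D♯3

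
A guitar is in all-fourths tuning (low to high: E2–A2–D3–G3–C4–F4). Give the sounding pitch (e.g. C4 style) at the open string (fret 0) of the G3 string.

Fret 0 is the open string itself, so the pitch is just G3.

G3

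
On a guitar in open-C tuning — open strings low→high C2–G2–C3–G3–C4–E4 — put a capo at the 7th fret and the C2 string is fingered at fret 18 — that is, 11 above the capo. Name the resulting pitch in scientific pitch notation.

The capo raises the open C2 by 7 semitones to G2; fretting 11 more gives C2 + 7 + 11 = C2 + 18 semitones = F♯3.

F♯3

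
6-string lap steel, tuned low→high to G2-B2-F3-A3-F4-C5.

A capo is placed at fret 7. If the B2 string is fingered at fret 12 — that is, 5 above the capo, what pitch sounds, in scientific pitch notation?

The capo raises the open B2 by 7 semitones to Gb3; fretting 5 more gives B2 + 7 + 5 = B2 + 12 semitones = B3.

B3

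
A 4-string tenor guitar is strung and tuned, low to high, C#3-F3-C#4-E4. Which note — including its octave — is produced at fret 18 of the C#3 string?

G4

The open C#3 string plus 18 semitones: C#–D–D#–E–…–F–F#–G.
The walk passes from B into C once, so the octave number goes from 3 to 4.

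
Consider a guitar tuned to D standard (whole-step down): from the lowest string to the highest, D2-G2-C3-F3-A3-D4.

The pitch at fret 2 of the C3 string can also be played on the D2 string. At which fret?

C3 at fret 2 is C3 + 2 semitones = D3.
The open D2 string is 10 semitones below the open C3, so the same pitch on the D2 string lies at fret 2 + 10 = 12.

12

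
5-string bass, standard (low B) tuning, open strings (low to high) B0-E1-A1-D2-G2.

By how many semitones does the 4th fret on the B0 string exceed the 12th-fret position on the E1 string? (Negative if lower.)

B0 at fret 4 → D#1 (MIDI 27); E1 at fret 12 → E2 (MIDI 40).
27 − 40 = -13, so the two pitches are 13 semitones apart.

-13 semitones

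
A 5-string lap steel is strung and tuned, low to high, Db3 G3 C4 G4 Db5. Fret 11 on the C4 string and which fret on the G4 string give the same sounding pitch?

4

C4 at fret 11 is C4 + 11 semitones = B4.
The open G4 string is 7 semitones above the open C4, so the same pitch on the G4 string lies at fret 11 − 7 = 4.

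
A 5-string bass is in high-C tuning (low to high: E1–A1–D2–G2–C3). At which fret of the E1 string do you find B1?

7

B1 is 7 semitones above the open E1 (E–F–F#–G–G#–A–A#–B), so it sits at fret 7.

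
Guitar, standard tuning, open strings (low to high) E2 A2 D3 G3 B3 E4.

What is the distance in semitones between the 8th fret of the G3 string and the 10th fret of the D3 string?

3 semitones

G3 at fret 8 → D#4 (MIDI 63); D3 at fret 10 → C4 (MIDI 60).
63 − 60 = 3, so the two pitches are 3 semitones apart, with D#4 the higher.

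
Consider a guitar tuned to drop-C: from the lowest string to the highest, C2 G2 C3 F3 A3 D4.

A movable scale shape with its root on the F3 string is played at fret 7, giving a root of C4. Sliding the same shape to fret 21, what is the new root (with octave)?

Moving from fret 7 to fret 21 shifts the root by 14 semitones.
C4 up 14 semitones is D5.

D5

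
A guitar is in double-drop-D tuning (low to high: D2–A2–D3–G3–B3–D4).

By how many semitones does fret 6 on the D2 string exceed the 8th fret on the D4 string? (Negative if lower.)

-26 semitones

D2 at fret 6 → G#2 (MIDI 44); D4 at fret 8 → A#4 (MIDI 70).
44 − 70 = -26, so the two pitches are 26 semitones apart.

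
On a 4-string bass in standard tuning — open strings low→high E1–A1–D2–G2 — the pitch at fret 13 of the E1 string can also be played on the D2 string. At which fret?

3

Fret 13 on E1 is MIDI 28 + 13 = 41 (F2). On the D2 string (open MIDI 38), that pitch is 41 − 38 = fret 3.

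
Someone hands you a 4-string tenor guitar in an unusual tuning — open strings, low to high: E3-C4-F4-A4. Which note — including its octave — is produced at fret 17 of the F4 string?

B♭5

F4 is MIDI 65. Adding 17 gives 82, which is B♭5.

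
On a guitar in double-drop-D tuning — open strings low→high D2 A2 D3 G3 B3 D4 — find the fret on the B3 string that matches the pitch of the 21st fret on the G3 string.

Fret 21 on G3 is MIDI 55 + 21 = 76 (E5). On the B3 string (open MIDI 59), that pitch is 76 − 59 = fret 17.

17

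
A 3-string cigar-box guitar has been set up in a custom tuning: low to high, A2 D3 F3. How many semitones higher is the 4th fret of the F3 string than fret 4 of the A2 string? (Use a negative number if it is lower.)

8 semitones

F3 at fret 4 → A3 (MIDI 57); A2 at fret 4 → C#3 (MIDI 49).
57 − 49 = 8, so the two pitches are 8 semitones apart.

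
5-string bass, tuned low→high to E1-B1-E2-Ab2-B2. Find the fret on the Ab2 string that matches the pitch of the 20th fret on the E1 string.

Fret 20 on E1 is MIDI 28 + 20 = 48 (C3). On the Ab2 string (open MIDI 44), that pitch is 48 − 44 = fret 4.

4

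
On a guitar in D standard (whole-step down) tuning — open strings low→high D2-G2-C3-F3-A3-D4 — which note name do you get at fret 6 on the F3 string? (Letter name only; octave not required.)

B

Each fret is one semitone, so F3 + 6 = B.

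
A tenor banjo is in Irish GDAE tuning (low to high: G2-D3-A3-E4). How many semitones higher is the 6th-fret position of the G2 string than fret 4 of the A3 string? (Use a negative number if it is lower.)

-12 semitones

G2 at fret 6 → C♯3 (MIDI 49); A3 at fret 4 → C♯4 (MIDI 61).
49 − 61 = -12, so the two pitches are 12 semitones apart.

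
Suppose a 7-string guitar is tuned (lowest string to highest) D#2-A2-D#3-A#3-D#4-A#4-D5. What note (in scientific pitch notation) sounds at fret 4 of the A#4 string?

Each fret is one semitone, so A#4 + 4 = D5.

D5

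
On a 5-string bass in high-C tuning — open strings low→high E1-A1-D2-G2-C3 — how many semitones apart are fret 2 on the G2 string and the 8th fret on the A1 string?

G2 at fret 2 → A2 (MIDI 45); A1 at fret 8 → F2 (MIDI 41).
45 − 41 = 4, so the two pitches are 4 semitones apart, with A2 the higher.

4 semitones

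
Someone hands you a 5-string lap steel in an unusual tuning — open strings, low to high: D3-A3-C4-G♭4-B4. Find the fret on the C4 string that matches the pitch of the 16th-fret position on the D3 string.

D3 at fret 16 is D3 + 16 semitones = G♭4.
The open C4 string is 10 semitones above the open D3, so the same pitch on the C4 string lies at fret 16 − 10 = 6.

6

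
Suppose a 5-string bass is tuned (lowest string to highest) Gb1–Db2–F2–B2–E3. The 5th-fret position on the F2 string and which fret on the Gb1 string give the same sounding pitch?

16

Fret 5 on F2 is MIDI 41 + 5 = 46 (Bb2). On the Gb1 string (open MIDI 30), that pitch is 46 − 30 = fret 16.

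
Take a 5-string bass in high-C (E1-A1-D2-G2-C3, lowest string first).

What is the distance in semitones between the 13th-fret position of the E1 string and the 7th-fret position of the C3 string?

E1 at fret 13 → F2 (MIDI 41); C3 at fret 7 → G3 (MIDI 55).
41 − 55 = -14, so the two pitches are 14 semitones apart, with G3 the higher.

14 semitones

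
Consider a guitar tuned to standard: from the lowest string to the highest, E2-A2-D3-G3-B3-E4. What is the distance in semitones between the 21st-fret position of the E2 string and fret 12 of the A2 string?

E2 at fret 21 → C#4 (MIDI 61); A2 at fret 12 → A3 (MIDI 57).
61 − 57 = 4, so the two pitches are 4 semitones apart, with C#4 the higher.

4 semitones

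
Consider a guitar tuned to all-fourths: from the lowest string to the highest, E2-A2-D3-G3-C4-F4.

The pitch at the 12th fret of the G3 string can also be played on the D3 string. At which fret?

17

Fret 12 on G3 is MIDI 55 + 12 = 67 (G4). On the D3 string (open MIDI 50), that pitch is 67 − 50 = fret 17.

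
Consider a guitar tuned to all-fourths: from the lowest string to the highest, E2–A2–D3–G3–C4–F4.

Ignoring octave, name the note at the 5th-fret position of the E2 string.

A

The open E2 string plus 5 semitones: E–F–F#–G–G#–A.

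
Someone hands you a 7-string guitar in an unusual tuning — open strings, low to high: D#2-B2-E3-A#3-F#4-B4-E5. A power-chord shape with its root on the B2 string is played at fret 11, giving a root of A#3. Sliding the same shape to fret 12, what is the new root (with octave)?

B3

Moving from fret 11 to fret 12 shifts the root by 1 semitone.
A#3 up 1 semitone is B3.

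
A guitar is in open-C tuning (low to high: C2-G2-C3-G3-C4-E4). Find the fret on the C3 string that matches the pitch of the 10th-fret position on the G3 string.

17

G3 at fret 10 is G3 + 10 semitones = F4.
The open C3 string is 7 semitones below the open G3, so the same pitch on the C3 string lies at fret 10 + 7 = 17.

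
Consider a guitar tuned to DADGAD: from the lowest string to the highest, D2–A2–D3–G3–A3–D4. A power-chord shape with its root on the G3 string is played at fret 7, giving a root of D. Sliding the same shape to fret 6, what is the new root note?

C#

Moving from fret 7 to fret 6 shifts the root by -1 semitone.
D down 1 semitone is C#.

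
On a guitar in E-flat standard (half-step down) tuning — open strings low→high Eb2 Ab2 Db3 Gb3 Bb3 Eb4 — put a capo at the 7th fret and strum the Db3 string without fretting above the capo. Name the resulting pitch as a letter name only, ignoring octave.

Ab

The capo raises the open Db3 by 7 semitones to Ab3; fretting 0 more gives Db3 + 7 + 0 = Db3 + 7 semitones, landing on Ab.
(Also written G#.)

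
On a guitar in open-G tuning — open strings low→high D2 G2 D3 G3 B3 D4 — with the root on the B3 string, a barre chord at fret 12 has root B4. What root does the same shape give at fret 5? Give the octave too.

Moving from fret 12 to fret 5 shifts the root by -7 semitones.
B4 down 7 semitones is E4.

E4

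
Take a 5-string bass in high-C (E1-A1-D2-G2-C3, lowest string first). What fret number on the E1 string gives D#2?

D#2 is 11 semitones above the open E1 (E–F–F#–G–…–C#–D–D#), so it sits at fret 11.

11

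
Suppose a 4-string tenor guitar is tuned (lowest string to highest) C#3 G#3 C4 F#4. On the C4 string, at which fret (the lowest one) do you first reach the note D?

From C4, count semitones up the chromatic scale until reaching D: C–C#–D — 2 steps.

2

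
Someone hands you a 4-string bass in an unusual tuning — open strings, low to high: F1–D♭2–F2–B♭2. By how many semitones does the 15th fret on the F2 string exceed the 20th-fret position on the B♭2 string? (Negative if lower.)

F2 at fret 15 → A♭3 (MIDI 56); B♭2 at fret 20 → G♭4 (MIDI 66).
56 − 66 = -10, so the two pitches are 10 semitones apart.

-10 semitones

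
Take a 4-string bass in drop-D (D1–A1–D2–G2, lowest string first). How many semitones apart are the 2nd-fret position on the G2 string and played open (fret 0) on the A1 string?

12 semitones

G2 at fret 2 → A2 (MIDI 45); A1 at fret 0 → A1 (MIDI 33).
45 − 33 = 12, so the two pitches are 12 semitones apart, with A2 the higher.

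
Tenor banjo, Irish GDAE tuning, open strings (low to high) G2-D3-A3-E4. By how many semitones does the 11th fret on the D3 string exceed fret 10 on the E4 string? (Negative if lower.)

-13 semitones

D3 at fret 11 → C#4 (MIDI 61); E4 at fret 10 → D5 (MIDI 74).
61 − 74 = -13, so the two pitches are 13 semitones apart.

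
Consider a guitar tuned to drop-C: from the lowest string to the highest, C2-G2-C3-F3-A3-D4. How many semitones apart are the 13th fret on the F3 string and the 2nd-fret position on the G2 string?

21 semitones

F3 at fret 13 → F#4 (MIDI 66); G2 at fret 2 → A2 (MIDI 45).
66 − 45 = 21, so the two pitches are 21 semitones apart, with F#4 the higher.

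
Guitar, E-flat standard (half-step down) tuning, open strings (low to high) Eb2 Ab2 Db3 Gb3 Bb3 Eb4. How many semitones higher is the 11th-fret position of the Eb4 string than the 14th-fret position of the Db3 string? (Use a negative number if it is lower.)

11 semitones

Eb4 at fret 11 → D5 (MIDI 74); Db3 at fret 14 → Eb4 (MIDI 63).
74 − 63 = 11, so the two pitches are 11 semitones apart.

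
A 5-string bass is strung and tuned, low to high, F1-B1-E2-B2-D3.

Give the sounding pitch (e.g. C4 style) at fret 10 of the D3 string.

C4

The open D3 string plus 10 semitones: D–Eb–E–F–…–Bb–B–C.
The walk passes from B into C once, so the octave number goes from 3 to 4.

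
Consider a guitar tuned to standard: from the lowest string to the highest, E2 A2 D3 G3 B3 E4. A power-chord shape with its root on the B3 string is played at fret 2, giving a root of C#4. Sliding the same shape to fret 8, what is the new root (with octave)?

Moving from fret 2 to fret 8 shifts the root by 6 semitones.
C#4 up 6 semitones is G4.

G4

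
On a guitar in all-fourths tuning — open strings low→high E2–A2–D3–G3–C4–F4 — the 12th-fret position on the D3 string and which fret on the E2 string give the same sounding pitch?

22

D3 at fret 12 is D3 + 12 semitones = D4.
The open E2 string is 10 semitones below the open D3, so the same pitch on the E2 string lies at fret 12 + 10 = 22.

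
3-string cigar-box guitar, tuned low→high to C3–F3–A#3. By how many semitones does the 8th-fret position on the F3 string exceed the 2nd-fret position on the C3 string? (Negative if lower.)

F3 at fret 8 → C#4 (MIDI 61); C3 at fret 2 → D3 (MIDI 50).
61 − 50 = 11, so the two pitches are 11 semitones apart.

11 semitones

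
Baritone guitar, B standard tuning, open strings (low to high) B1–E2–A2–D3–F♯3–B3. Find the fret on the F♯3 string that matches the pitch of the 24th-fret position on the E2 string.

10

E2 at fret 24 is E2 + 24 semitones = E4.
The open F♯3 string is 14 semitones above the open E2, so the same pitch on the F♯3 string lies at fret 24 − 14 = 10.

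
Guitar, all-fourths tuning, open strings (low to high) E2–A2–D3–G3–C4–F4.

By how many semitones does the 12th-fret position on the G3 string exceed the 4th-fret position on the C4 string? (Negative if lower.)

3 semitones

G3 at fret 12 → G4 (MIDI 67); C4 at fret 4 → E4 (MIDI 64).
67 − 64 = 3, so the two pitches are 3 semitones apart.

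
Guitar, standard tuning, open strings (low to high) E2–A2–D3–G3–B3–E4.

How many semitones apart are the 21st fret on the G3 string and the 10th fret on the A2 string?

G3 at fret 21 → E5 (MIDI 76); A2 at fret 10 → G3 (MIDI 55).
76 − 55 = 21, so the two pitches are 21 semitones apart, with E5 the higher.

21 semitones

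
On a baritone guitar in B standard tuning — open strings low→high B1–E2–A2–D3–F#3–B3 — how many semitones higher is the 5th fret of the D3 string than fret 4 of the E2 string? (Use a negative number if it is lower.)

11 semitones

D3 at fret 5 → G3 (MIDI 55); E2 at fret 4 → G#2 (MIDI 44).
55 − 44 = 11, so the two pitches are 11 semitones apart.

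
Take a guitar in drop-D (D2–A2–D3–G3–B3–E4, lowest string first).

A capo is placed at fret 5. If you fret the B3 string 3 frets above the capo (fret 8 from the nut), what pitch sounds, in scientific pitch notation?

The capo raises the open B3 by 5 semitones to E4; fretting 3 more gives B3 + 5 + 3 = B3 + 8 semitones = G4.

G4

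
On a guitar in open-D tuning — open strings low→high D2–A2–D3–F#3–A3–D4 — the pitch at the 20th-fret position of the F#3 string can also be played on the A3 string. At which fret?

17

Fret 20 on F#3 is MIDI 54 + 20 = 74 (D5). On the A3 string (open MIDI 57), that pitch is 74 − 57 = fret 17.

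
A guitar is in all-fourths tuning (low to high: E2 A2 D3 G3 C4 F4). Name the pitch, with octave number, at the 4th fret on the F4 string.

Each fret is one semitone, so F4 + 4 = A4.

A4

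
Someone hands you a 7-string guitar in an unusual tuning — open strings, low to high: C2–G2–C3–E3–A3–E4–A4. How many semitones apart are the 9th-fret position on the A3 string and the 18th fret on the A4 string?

21 semitones

A3 at fret 9 → F#4 (MIDI 66); A4 at fret 18 → D#6 (MIDI 87).
66 − 87 = -21, so the two pitches are 21 semitones apart, with D#6 the higher.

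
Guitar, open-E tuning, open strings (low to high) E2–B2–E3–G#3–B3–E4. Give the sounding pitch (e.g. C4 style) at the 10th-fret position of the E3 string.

D4

Each fret is one semitone, so E3 + 10 = D4.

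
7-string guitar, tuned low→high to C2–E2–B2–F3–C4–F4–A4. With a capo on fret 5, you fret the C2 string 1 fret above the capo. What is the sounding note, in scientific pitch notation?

The capo raises the open C2 by 5 semitones to F2; fretting 1 more gives C2 + 5 + 1 = C2 + 6 semitones = G♭2.
(Also written F♯.)

G♭2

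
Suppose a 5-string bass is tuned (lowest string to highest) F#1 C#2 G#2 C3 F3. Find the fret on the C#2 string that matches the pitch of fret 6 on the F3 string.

Fret 6 on F3 is MIDI 53 + 6 = 59 (B3). On the C#2 string (open MIDI 37), that pitch is 59 − 37 = fret 22.

22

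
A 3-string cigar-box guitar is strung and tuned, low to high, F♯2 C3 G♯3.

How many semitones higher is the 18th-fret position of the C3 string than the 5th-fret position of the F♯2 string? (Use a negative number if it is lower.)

C3 at fret 18 → F♯4 (MIDI 66); F♯2 at fret 5 → B2 (MIDI 47).
66 − 47 = 19, so the two pitches are 19 semitones apart.

19 semitones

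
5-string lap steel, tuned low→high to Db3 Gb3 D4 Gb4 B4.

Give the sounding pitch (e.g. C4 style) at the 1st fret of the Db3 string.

Db3 is MIDI 49. Adding 1 gives 50, which is D3.

D3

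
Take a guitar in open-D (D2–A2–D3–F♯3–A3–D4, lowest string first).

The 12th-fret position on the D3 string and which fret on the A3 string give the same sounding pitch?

D3 at fret 12 is D3 + 12 semitones = D4.
The open A3 string is 7 semitones above the open D3, so the same pitch on the A3 string lies at fret 12 − 7 = 5.

5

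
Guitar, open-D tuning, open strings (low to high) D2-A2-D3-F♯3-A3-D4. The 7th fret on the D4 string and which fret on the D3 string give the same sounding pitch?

Fret 7 on D4 is MIDI 62 + 7 = 69 (A4). On the D3 string (open MIDI 50), that pitch is 69 − 50 = fret 19.

19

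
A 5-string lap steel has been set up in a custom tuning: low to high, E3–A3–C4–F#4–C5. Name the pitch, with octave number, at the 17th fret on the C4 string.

F5

C4 is MIDI 60. Adding 17 gives 77, which is F5.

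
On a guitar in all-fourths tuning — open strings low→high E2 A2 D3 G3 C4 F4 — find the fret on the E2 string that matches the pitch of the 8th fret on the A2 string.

Fret 8 on A2 is MIDI 45 + 8 = 53 (F3). On the E2 string (open MIDI 40), that pitch is 53 − 40 = fret 13.

13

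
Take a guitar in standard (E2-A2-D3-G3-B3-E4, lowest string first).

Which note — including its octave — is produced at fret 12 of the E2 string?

The open E2 string plus 12 semitones: E–F–F#–G–…–D–D#–E.
The walk passes from B into C once, so the octave number goes from 2 to 3.

E3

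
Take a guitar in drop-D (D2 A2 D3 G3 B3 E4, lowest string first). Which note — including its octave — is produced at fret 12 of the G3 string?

G4

Each fret is one semitone, so G3 + 12 = G4.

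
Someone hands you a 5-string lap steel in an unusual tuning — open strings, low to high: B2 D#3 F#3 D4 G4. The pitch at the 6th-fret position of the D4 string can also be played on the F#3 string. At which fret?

14

D4 at fret 6 is D4 + 6 semitones = G#4.
The open F#3 string is 8 semitones below the open D4, so the same pitch on the F#3 string lies at fret 6 + 8 = 14.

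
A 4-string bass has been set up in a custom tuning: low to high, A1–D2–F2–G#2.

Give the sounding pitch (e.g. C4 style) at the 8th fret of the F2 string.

C#3

Each fret is one semitone, so F2 + 8 = C#3.
(Equivalently spelled Db3.)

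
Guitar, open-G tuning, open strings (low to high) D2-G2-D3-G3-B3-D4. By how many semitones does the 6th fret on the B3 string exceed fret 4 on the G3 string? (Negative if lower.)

6 semitones

B3 at fret 6 → F4 (MIDI 65); G3 at fret 4 → B3 (MIDI 59).
65 − 59 = 6, so the two pitches are 6 semitones apart.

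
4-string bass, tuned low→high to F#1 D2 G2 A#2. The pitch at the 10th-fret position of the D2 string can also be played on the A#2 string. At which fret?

D2 at fret 10 is D2 + 10 semitones = C3.
The open A#2 string is 8 semitones above the open D2, so the same pitch on the A#2 string lies at fret 10 − 8 = 2.

2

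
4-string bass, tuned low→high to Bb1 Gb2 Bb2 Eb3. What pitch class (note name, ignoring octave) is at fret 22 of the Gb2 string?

E

Each fret is one semitone, so Gb2 + 22 = E.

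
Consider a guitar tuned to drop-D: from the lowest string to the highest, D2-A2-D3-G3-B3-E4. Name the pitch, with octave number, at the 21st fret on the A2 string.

F#4

The open A2 string plus 21 semitones: A–A#–B–C–…–E–F–F#.
The walk passes from B into C 2 times, so the octave number goes from 2 to 4.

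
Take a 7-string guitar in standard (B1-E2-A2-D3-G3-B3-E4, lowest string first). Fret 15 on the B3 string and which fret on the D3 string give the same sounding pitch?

24

Fret 15 on B3 is MIDI 59 + 15 = 74 (D5). On the D3 string (open MIDI 50), that pitch is 74 − 50 = fret 24.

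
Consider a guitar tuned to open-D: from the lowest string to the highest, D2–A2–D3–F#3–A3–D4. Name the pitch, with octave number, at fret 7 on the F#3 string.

C#4

The open F#3 string plus 7 semitones: F#–G–G#–A–A#–B–C–C#.
The walk passes from B into C once, so the octave number goes from 3 to 4.
(Equivalently spelled Db4.)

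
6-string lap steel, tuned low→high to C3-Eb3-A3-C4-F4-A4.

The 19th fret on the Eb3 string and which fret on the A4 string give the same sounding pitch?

1

Fret 19 on Eb3 is MIDI 51 + 19 = 70 (Bb4). On the A4 string (open MIDI 69), that pitch is 70 − 69 = fret 1.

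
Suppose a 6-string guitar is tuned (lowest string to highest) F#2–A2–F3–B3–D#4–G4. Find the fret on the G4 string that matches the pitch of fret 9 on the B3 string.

1

B3 at fret 9 is B3 + 9 semitones = G#4.
The open G4 string is 8 semitones above the open B3, so the same pitch on the G4 string lies at fret 9 − 8 = 1.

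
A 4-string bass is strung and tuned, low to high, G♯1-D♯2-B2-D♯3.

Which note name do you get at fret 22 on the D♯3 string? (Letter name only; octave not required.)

C♯

D♯3 is MIDI 51. Adding 22 gives 73; 73 mod 12 = 1, i.e. C♯.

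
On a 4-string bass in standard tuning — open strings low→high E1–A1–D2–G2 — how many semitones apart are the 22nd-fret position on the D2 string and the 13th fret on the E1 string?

19 semitones

D2 at fret 22 → C4 (MIDI 60); E1 at fret 13 → F2 (MIDI 41).
60 − 41 = 19, so the two pitches are 19 semitones apart, with C4 the higher.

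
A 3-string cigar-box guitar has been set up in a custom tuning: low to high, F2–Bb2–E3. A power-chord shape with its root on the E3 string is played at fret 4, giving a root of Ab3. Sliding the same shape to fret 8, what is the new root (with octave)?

C4

Moving from fret 4 to fret 8 shifts the root by 4 semitones.
Ab3 up 4 semitones is C4.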